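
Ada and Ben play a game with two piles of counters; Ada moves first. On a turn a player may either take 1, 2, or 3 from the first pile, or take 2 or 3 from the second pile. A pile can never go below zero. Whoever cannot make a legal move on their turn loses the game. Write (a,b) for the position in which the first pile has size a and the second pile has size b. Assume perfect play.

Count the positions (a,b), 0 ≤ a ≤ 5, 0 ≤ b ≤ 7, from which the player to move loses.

Classify positions by backward induction: terminal positions (no move available) are L. From any other position, the mover wins iff some move reaches an L.
Every move lowers a or b (never raises either), so fill the grid row by row in increasing a, and left to right within a row: each cell's successors are then already labelled.
      b=0  b=1  b=2  b=3  b=4  b=5  b=6  b=7
a=0:    L    L    W    W    W    L    L    W
a=1:    W    W    L    L    W    W    W    L
a=2:    W    W    W    W    L    W    W    W
a=3:    W    W    W    W    W    W    W    W
a=4:    L    L    W    W    W    L    L    W
a=5:    W    W    L    L    W    W    W    L
Cells with no legal move (terminal, hence L): (0,0), (0,1).
The remaining L cells, each justified by listing all of its moves:
(0,5): L (options (0,3)(W), (0,2)(W) are all W)
(0,6): L (options (0,4)(W), (0,3)(W) are all W)
(1,2): L (options (0,2)(W), (1,0)(W) are all W)
(1,3): L (options (0,3)(W), (1,1)(W), (1,0)(W) are all W)
(1,7): L (options (0,7)(W), (1,5)(W), (1,4)(W) are all W)
(2,4): L (options (1,4)(W), (0,4)(W), (2,2)(W), (2,1)(W) are all W)
(4,0): L (options (3,0)(W), (2,0)(W), (1,0)(W) are all W)
(4,1): L (options (3,1)(W), (2,1)(W), (1,1)(W) are all W)
(4,5): L (options (3,5)(W), (2,5)(W), (1,5)(W), (4,3)(W), (4,2)(W) are all W)
(4,6): L (options (3,6)(W), (2,6)(W), (1,6)(W), (4,4)(W), (4,3)(W) are all W)
(5,2): L (options (4,2)(W), (3,2)(W), (2,2)(W), (5,0)(W) are all W)
(5,3): L (options (4,3)(W), (3,3)(W), (2,3)(W), (5,1)(W), (5,0)(W) are all W)
(5,7): L (options (4,7)(W), (3,7)(W), (2,7)(W), (5,5)(W), (5,4)(W) are all W)
Every other cell has at least one move into one of the L cells above, so it is W.
L cells per row: a=0: 4, a=1: 3, a=2: 1, a=3: 0, a=4: 4, a=5: 3; total 15.

15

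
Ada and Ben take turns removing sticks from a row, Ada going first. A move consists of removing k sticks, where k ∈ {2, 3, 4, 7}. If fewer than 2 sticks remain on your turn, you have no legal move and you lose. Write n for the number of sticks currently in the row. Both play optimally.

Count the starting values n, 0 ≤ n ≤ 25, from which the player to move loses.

Label each position W (a win for the player to move) or L (a loss). A position with no legal move is L; any other position is W exactly when some move reaches an L, and L when every move reaches a W.
n=0: no move → L
n=1: no move → L
n=2: reaches L-position 0 → W
n=3: reaches L-position 1 → W
n=4: reaches L-position 1 → W
n=5: reaches L-position 1 → W
n=6: only reaches 4(W), 3(W), 2(W), all W → L
n=7: reaches L-position 0 → W
n=8: reaches L-position 6 → W
n=9: reaches L-position 6 → W
n=10: reaches L-position 6 → W
n=11: only reaches 9(W), 8(W), 7(W), 4(W), all W → L
n=12: only reaches 10(W), 9(W), 8(W), 5(W), all W → L
n=13: reaches L-position 11 → W
n=14: reaches L-position 12 → W
n=15: reaches L-position 12 → W
n=16: reaches L-position 12 → W
n=17: only reaches 15(W), 14(W), 13(W), 10(W), all W → L
n=18: reaches L-position 11 → W
n=19: reaches L-position 17 → W
n=20: reaches L-position 17 → W
n=21: reaches L-position 17 → W
n=22: only reaches 20(W), 19(W), 18(W), 15(W), all W → L
n=23: only reaches 21(W), 20(W), 19(W), 16(W), all W → L
n=24: reaches L-position 22 → W
n=25: reaches L-position 23 → W
L entries with 0 ≤ n ≤ 25: n = 0, 1, 6, 11, 12, 17, 22, 23; that makes 8.

8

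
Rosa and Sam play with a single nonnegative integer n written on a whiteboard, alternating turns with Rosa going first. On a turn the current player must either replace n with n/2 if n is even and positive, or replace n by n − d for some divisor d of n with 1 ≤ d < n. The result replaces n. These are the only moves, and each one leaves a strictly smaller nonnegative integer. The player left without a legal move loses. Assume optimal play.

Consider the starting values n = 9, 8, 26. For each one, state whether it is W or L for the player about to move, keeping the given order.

9: L, 8: W, 26: W

Use the standard recursion: the mover loses at a terminal position; elsewhere, the mover wins exactly when some move hands the opponent an L position.
n=0: no move → L
n=1: no move → L
n=2: can move to 1, which is L ⇒ W
n=3: the only move is to 2(W), a W ⇒ L
n=4: can move to 3, which is L ⇒ W
n=5: the only move is to 4(W), a W ⇒ L
n=6: can move to 3, which is L ⇒ W
n=7: the only move is to 6(W), a W ⇒ L
n=8: can move to 7, which is L ⇒ W
n=9: moves to 6(W), 8(W); every one is W ⇒ L
n=10: can move to 5, which is L ⇒ W
n=11: the only move is to 10(W), a W ⇒ L
n=12: can move to 9, which is L ⇒ W
n=13: the only move is to 12(W), a W ⇒ L
n=14: can move to 7, which is L ⇒ W
n=15: moves to 10(W), 12(W), 14(W); every one is W ⇒ L
n=16: can move to 15, which is L ⇒ W
n=17: the only move is to 16(W), a W ⇒ L
n=18: can move to 9, which is L ⇒ W
n=19: the only move is to 18(W), a W ⇒ L
n=20: can move to 15, which is L ⇒ W
n=21: moves to 14(W), 18(W), 20(W); every one is W ⇒ L
n=22: can move to 11, which is L ⇒ W
n=23: the only move is to 22(W), a W ⇒ L
n=24: can move to 21, which is L ⇒ W
n=25: moves to 20(W), 24(W); every one is W ⇒ L
n=26: can move to 13, which is L ⇒ W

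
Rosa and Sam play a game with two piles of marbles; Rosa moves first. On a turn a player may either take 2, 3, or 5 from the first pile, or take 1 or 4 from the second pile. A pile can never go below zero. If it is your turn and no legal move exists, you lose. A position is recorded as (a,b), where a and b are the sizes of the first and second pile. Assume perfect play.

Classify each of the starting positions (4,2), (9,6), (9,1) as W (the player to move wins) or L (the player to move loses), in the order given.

(4,2): W, (9,6): L, (9,1): L

Positions with no move are L. A position that does have a move is losing for the player to move precisely when every available move leads to a winning position for the opponent. Fill in the labels:
No move ever increases a pile, so every position that can arise here has a ≤ 9 and b ≤ 6; it is enough to label the cells with 0 ≤ a ≤ 9 and 0 ≤ b ≤ 6.
Every move lowers a or b (never raises either), so fill the grid row by row in increasing a, and left to right within a row: each cell's successors are then already labelled.
      b=0  b=1  b=2  b=3  b=4  b=5  b=6
a=0:    L    W    L    W    W    L    W
a=1:    L    W    L    W    W    L    W
a=2:    W    L    W    L    W    W    L
a=3:    W    L    W    L    W    W    L
a=4:    W    W    W    W    L    W    W
a=5:    W    W    W    W    L    W    W
a=6:    W    W    W    W    W    W    W
a=7:    L    W    L    W    W    L    W
a=8:    L    W    L    W    W    L    W
a=9:    W    L    W    L    W    W    L
Cells with no legal move (terminal, hence L): (0,0), (1,0).
The remaining L cells, each justified by listing all of its moves:
(0,2): →(0,1)(W) only, which is W, so L
(0,5): →(0,4)(W), (0,1)(W) — all W, so L
(1,2): →(1,1)(W) only, which is W, so L
(1,5): →(1,4)(W), (1,1)(W) — all W, so L
(2,1): →(0,1)(W), (2,0)(W) — all W, so L
(2,3): →(0,3)(W), (2,2)(W) — all W, so L
(2,6): →(0,6)(W), (2,5)(W), (2,2)(W) — all W, so L
(3,1): →(1,1)(W), (0,1)(W), (3,0)(W) — all W, so L
(3,3): →(1,3)(W), (0,3)(W), (3,2)(W) — all W, so L
(3,6): →(1,6)(W), (0,6)(W), (3,5)(W), (3,2)(W) — all W, so L
(4,4): →(2,4)(W), (1,4)(W), (4,3)(W), (4,0)(W) — all W, so L
(5,4): →(3,4)(W), (2,4)(W), (0,4)(W), (5,3)(W), (5,0)(W) — all W, so L
(7,0): →(5,0)(W), (4,0)(W), (2,0)(W) — all W, so L
(7,2): →(5,2)(W), (4,2)(W), (2,2)(W), (7,1)(W) — all W, so L
(7,5): →(5,5)(W), (4,5)(W), (2,5)(W), (7,4)(W), (7,1)(W) — all W, so L
(8,0): →(6,0)(W), (5,0)(W), (3,0)(W) — all W, so L
(8,2): →(6,2)(W), (5,2)(W), (3,2)(W), (8,1)(W) — all W, so L
(8,5): →(6,5)(W), (5,5)(W), (3,5)(W), (8,4)(W), (8,1)(W) — all W, so L
(9,1): →(7,1)(W), (6,1)(W), (4,1)(W), (9,0)(W) — all W, so L
(9,3): →(7,3)(W), (6,3)(W), (4,3)(W), (9,2)(W) — all W, so L
(9,6): →(7,6)(W), (6,6)(W), (4,6)(W), (9,5)(W), (9,2)(W) — all W, so L
Every other cell has at least one move into one of the L cells above, so it is W.
(4,2): the move to (1,2) reaches an L cell, so W
(9,6): one of the L cells justified above, so L
(9,1): one of the L cells justified above, so L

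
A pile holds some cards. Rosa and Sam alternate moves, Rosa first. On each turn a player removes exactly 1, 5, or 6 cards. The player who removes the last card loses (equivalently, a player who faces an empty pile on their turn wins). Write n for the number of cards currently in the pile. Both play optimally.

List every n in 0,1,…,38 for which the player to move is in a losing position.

Label each position W (a win for the player to move) or L (a loss). A position with no legal move is W; any other position is W exactly when some move reaches an L, and L when every move reaches a W.
n=0: no move; the opponent has just taken the last card and therefore loses → W
n=1: the only move is to 0(W), a W ⇒ L
n=2: can move to 1, which is L ⇒ W
n=3: the only move is to 2(W), a W ⇒ L
n=4: can move to 3, which is L ⇒ W
n=5: moves to 4(W), 0(W); every one is W ⇒ L
n=6: can move to 5, which is L ⇒ W
n=7: can move to 1, which is L ⇒ W
n=8: can move to 3, which is L ⇒ W
n=9: can move to 3, which is L ⇒ W
n=10: can move to 5, which is L ⇒ W
n=11: can move to 5, which is L ⇒ W
n=12: moves to 11(W), 7(W), 6(W); every one is W ⇒ L
n=13: can move to 12, which is L ⇒ W
n=14: moves to 13(W), 9(W), 8(W); every one is W ⇒ L
n=15: can move to 14, which is L ⇒ W
n=16: moves to 15(W), 11(W), 10(W); every one is W ⇒ L
n=17: can move to 16, which is L ⇒ W
n=18: can move to 12, which is L ⇒ W
n=19: can move to 14, which is L ⇒ W
n=20: can move to 14, which is L ⇒ W
n=21: can move to 16, which is L ⇒ W
n=22: can move to 16, which is L ⇒ W
n=23: moves to 22(W), 18(W), 17(W); every one is W ⇒ L
n=24: can move to 23, which is L ⇒ W
n=25: moves to 24(W), 20(W), 19(W); every one is W ⇒ L
n=26: can move to 25, which is L ⇒ W
n=27: moves to 26(W), 22(W), 21(W); every one is W ⇒ L
n=28: can move to 27, which is L ⇒ W
n=29: can move to 23, which is L ⇒ W
n=30: can move to 25, which is L ⇒ W
n=31: can move to 25, which is L ⇒ W
n=32: can move to 27, which is L ⇒ W
n=33: can move to 27, which is L ⇒ W
n=34: moves to 33(W), 29(W), 28(W); every one is W ⇒ L
n=35: can move to 34, which is L ⇒ W
n=36: moves to 35(W), 31(W), 30(W); every one is W ⇒ L
n=37: can move to 36, which is L ⇒ W
n=38: moves to 37(W), 33(W), 32(W); every one is W ⇒ L
Reading off the rows marked L gives the requested list; there are 12 such values of n.

1, 3, 5, 12, 14, 16, 23, 25, 27, 34, 36, 38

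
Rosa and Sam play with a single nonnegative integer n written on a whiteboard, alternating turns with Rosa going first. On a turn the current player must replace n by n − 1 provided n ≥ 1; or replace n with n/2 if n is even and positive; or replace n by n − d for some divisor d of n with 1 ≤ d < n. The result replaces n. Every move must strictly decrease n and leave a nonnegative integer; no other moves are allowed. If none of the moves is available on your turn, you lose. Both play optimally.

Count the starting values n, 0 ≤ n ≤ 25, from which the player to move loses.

Label each position W (a win for the player to move) or L (a loss). A position with no legal move is L; any other position is W exactly when some move reaches an L, and L when every move reaches a W.
n=0: no move → L
n=1: →0(L), so W
n=2: →1(W) only, which is W, so L
n=3: →2(L), so W
n=4: →2(L), so W
n=5: →4(W) only, which is W, so L
n=6: →5(L), so W
n=7: →6(W) only, which is W, so L
n=8: →7(L), so W
n=9: →6(W), 8(W) — all W, so L
n=10: →5(L), so W
n=11: →10(W) only, which is W, so L
n=12: →9(L), so W
n=13: →12(W) only, which is W, so L
n=14: →7(L), so W
n=15: →10(W), 12(W), 14(W) — all W, so L
n=16: →15(L), so W
n=17: →16(W) only, which is W, so L
n=18: →9(L), so W
n=19: →18(W) only, which is W, so L
n=20: →15(L), so W
n=21: →14(W), 18(W), 20(W) — all W, so L
n=22: →11(L), so W
n=23: →22(W) only, which is W, so L
n=24: →21(L), so W
n=25: →20(W), 24(W) — all W, so L
L entries with 0 ≤ n ≤ 25: n = 0, 2, 5, 7, 9, 11, 13, 15, 17, 19, 21, 23, 25; that makes 13.

13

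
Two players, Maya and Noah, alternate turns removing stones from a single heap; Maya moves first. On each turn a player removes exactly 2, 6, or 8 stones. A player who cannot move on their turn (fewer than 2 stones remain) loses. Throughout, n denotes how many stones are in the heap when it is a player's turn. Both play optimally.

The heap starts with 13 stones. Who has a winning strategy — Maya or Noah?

Maya wins.

Work bottom-up. With no move the player to move loses. Otherwise the position is W if at least one move leads to an L position for the opponent, and L if every move leads to a W.
n=0: no move → L
n=1: no move → L
n=2: can move to 0, which is L ⇒ W
n=3: can move to 1, which is L ⇒ W
n=4: the only move is to 2(W), a W ⇒ L
n=5: the only move is to 3(W), a W ⇒ L
n=6: can move to 4, which is L ⇒ W
n=7: can move to 5, which is L ⇒ W
n=8: can move to 0, which is L ⇒ W
n=9: can move to 1, which is L ⇒ W
n=10: can move to 4, which is L ⇒ W
n=11: can move to 5, which is L ⇒ W
n=12: can move to 4, which is L ⇒ W
n=13: can move to 5, which is L ⇒ W
The starting position 13 is W: Maya should remove 8, leaving 5, handing over an L position.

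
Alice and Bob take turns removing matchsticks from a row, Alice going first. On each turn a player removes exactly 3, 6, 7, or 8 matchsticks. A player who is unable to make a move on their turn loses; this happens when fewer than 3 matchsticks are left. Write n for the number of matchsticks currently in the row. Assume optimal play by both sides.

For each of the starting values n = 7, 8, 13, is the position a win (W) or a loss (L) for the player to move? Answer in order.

Compute win/loss labels from the base case upward. A position with no move is L. Any other position is W if it can reach an L in one move, else L.
n=0: no move → L
n=1: no move → L
n=2: no move → L
n=3: W (go to 0, an L position)
n=4: W (go to 1, an L position)
n=5: W (go to 2, an L position)
n=6: W (go to 0, an L position)
n=7: W (go to 1, an L position)
n=8: W (go to 2, an L position)
n=9: W (go to 2, an L position)
n=10: W (go to 2, an L position)
n=11: L (options 8(W), 5(W), 4(W), 3(W) are all W)
n=12: L (options 9(W), 6(W), 5(W), 4(W) are all W)
n=13: L (options 10(W), 7(W), 6(W), 5(W) are all W)

7: W, 8: W, 13: L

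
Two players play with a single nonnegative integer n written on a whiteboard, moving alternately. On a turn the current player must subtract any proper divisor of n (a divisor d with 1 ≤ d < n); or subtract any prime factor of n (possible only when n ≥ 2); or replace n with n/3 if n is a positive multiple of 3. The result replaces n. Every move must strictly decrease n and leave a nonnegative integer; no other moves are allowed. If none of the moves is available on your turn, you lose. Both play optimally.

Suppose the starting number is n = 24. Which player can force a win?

The first player wins.

Label each position W (a win for the player to move) or L (a loss). A position with no legal move is L; any other position is W exactly when some move reaches an L, and L when every move reaches a W.
n=0: no move → L
n=1: no move → L
n=2: W (go to 0, an L position)
n=3: W (go to 0, an L position)
n=4: L (options 2(W), 3(W) are all W)
n=5: W (go to 0, an L position)
n=6: W (go to 4, an L position)
n=7: W (go to 0, an L position)
n=8: W (go to 4, an L position)
n=9: L (options 3(W), 6(W), 8(W) are all W)
n=10: W (go to 9, an L position)
n=11: W (go to 0, an L position)
n=12: W (go to 4, an L position)
n=13: W (go to 0, an L position)
n=14: L (options 7(W), 12(W), 13(W) are all W)
n=15: W (go to 14, an L position)
n=16: W (go to 14, an L position)
n=17: W (go to 0, an L position)
n=18: W (go to 9, an L position)
n=19: W (go to 0, an L position)
n=20: L (options 10(W), 15(W), 16(W), 18(W), 19(W) are all W)
n=21: W (go to 14, an L position)
n=22: W (go to 20, an L position)
n=23: W (go to 0, an L position)
n=24: W (go to 20, an L position)
The starting position 24 is W: the player to move should move to 20, handing over an L position.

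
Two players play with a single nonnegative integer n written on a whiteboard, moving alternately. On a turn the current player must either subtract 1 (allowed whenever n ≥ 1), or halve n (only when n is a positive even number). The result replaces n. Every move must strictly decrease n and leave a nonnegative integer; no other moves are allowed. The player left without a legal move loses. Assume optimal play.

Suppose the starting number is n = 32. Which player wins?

Build the W/L table. Terminal = L. A non-terminal position is W if it has a move to some L; otherwise it is L.
n=0: no move → L
n=1: W (go to 0, an L position)
n=2: L (sole option 1(W) is W)
n=3: W (go to 2, an L position)
n=4: W (go to 2, an L position)
n=5: L (sole option 4(W) is W)
n=6: W (go to 5, an L position)
n=7: L (sole option 6(W) is W)
n=8: W (go to 7, an L position)
n=9: L (sole option 8(W) is W)
n=10: W (go to 5, an L position)
n=11: L (sole option 10(W) is W)
n=12: W (go to 11, an L position)
n=13: L (sole option 12(W) is W)
n=14: W (go to 7, an L position)
n=15: L (sole option 14(W) is W)
n=16: W (go to 15, an L position)
n=17: L (sole option 16(W) is W)
n=18: W (go to 9, an L position)
n=19: L (sole option 18(W) is W)
n=20: W (go to 19, an L position)
n=21: L (sole option 20(W) is W)
n=22: W (go to 11, an L position)
n=23: L (sole option 22(W) is W)
n=24: W (go to 23, an L position)
n=25: L (sole option 24(W) is W)
n=26: W (go to 13, an L position)
n=27: L (sole option 26(W) is W)
n=28: W (go to 27, an L position)
n=29: L (sole option 28(W) is W)
n=30: W (go to 15, an L position)
n=31: L (sole option 30(W) is W)
n=32: W (go to 31, an L position)
The starting position 32 is W: the player to move should move to 31, handing over an L position.

The first player wins.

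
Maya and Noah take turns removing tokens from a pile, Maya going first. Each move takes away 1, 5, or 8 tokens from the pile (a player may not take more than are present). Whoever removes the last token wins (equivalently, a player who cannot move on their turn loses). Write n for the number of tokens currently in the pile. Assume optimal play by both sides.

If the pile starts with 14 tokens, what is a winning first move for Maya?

Use the standard recursion: the mover loses at a terminal position; elsewhere, the mover wins exactly when some move hands the opponent an L position.
n=0: no move → L
n=1: can move to 0, which is L ⇒ W
n=2: the only move is to 1(W), a W ⇒ L
n=3: can move to 2, which is L ⇒ W
n=4: the only move is to 3(W), a W ⇒ L
n=5: can move to 4, which is L ⇒ W
n=6: moves to 5(W), 1(W); every one is W ⇒ L
n=7: can move to 6, which is L ⇒ W
n=8: can move to 0, which is L ⇒ W
n=9: can move to 4, which is L ⇒ W
n=10: can move to 2, which is L ⇒ W
n=11: can move to 6, which is L ⇒ W
n=12: can move to 4, which is L ⇒ W
n=13: moves to 12(W), 8(W), 5(W); every one is W ⇒ L
n=14: can move to 13, which is L ⇒ W
From 14, the L positions reachable in one move are: 13, 6. Any move reaching one of these is winning.

Remove 1, leaving 13.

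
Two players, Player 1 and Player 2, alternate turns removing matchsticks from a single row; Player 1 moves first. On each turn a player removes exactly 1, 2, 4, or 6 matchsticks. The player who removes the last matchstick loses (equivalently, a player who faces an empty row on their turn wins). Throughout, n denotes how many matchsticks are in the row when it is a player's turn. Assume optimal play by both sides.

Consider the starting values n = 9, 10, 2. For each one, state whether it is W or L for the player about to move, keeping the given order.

Work bottom-up. With no move the player to move wins. Otherwise the position is W if at least one move leads to an L position for the opponent, and L if every move leads to a W.
n=0: no move; the opponent has just taken the last matchstick and therefore loses → W
n=1: only reaches 0(W), which is W → L
n=2: reaches L-position 1 → W
n=3: reaches L-position 1 → W
n=4: only reaches 3(W), 2(W), 0(W), all W → L
n=5: reaches L-position 4 → W
n=6: reaches L-position 4 → W
n=7: reaches L-position 1 → W
n=8: reaches L-position 4 → W
n=9: only reaches 8(W), 7(W), 5(W), 3(W), all W → L
n=10: reaches L-position 9 → W

9: L, 10: W, 2: W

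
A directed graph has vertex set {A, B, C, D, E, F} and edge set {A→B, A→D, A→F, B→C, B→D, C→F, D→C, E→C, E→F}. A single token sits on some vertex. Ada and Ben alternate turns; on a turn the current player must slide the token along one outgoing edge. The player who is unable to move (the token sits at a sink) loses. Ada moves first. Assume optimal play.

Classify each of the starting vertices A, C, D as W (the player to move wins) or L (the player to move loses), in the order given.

A: W, C: W, D: L

Compute win/loss labels from the base case upward. A position with no move is L. Any other position is W if it can reach an L in one move, else L.
Every edge goes from a vertex to one that appears earlier in the order F, C, E, D, B, A, so processing vertices in that order labels each vertex after all of its successors.
F: no outgoing edge → L
C: →F(L), so W
E: →F(L), so W
D: →C(W) only, which is W, so L
B: →D(L), so W
A: →D(L), so W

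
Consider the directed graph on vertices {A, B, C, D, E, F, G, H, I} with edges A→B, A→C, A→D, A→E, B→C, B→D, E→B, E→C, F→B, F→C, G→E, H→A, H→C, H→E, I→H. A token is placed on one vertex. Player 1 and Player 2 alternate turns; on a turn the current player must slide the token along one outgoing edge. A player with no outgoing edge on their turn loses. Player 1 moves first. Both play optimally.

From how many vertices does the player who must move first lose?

4

Use the standard recursion: the mover loses at a terminal position; elsewhere, the mover wins exactly when some move hands the opponent an L position.
Every edge goes from a vertex to one that appears earlier in the order C, D, B, E, F, A, H, I, G, so processing vertices in that order labels each vertex after all of its successors.
C: no outgoing edge → L
D: no outgoing edge → L
B: →D(L), so W
E: →C(L), so W
F: →C(L), so W
A: →D(L), so W
H: →C(L), so W
I: →H(W) only, which is W, so L
G: →E(W) only, which is W, so L
The L vertices are C, D, G, I; that is 4 in all.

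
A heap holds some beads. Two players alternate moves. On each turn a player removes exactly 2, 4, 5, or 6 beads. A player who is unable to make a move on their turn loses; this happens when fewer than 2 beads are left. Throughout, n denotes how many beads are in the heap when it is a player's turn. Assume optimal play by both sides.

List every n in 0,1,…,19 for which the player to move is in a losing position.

Use the standard recursion: the mover loses at a terminal position; elsewhere, the mover wins exactly when some move hands the opponent an L position.
n=0: no move → L
n=1: no move → L
n=2: reaches L-position 0 → W
n=3: reaches L-position 1 → W
n=4: reaches L-position 0 → W
n=5: reaches L-position 1 → W
n=6: reaches L-position 1 → W
n=7: reaches L-position 1 → W
n=8: only reaches 6(W), 4(W), 3(W), 2(W), all W → L
n=9: only reaches 7(W), 5(W), 4(W), 3(W), all W → L
n=10: reaches L-position 8 → W
n=11: reaches L-position 9 → W
n=12: reaches L-position 8 → W
n=13: reaches L-position 9 → W
n=14: reaches L-position 9 → W
n=15: reaches L-position 9 → W
n=16: only reaches 14(W), 12(W), 11(W), 10(W), all W → L
n=17: only reaches 15(W), 13(W), 12(W), 11(W), all W → L
n=18: reaches L-position 16 → W
n=19: reaches L-position 17 → W
The losing starting values of n are exactly the entries labelled L in this table (6 of them).

0, 1, 8, 9, 16, 17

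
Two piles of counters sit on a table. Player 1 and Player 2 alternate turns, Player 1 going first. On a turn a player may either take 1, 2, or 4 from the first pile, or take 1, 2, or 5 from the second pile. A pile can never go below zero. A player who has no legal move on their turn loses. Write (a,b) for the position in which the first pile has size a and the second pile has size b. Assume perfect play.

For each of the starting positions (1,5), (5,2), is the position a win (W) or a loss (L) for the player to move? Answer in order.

Work bottom-up. With no move the player to move loses. Otherwise the position is W if at least one move leads to an L position for the opponent, and L if every move leads to a W.
No move ever increases a pile, so every position that can arise here has a ≤ 5 and b ≤ 5; it is enough to label the cells with 0 ≤ a ≤ 5 and 0 ≤ b ≤ 5.
Every move lowers a or b (never raises either), so fill the grid row by row in increasing a, and left to right within a row: each cell's successors are then already labelled.
      b=0  b=1  b=2  b=3  b=4  b=5
a=0:    L    W    W    L    W    W
a=1:    W    L    W    W    L    W
a=2:    W    W    L    W    W    L
a=3:    L    W    W    L    W    W
a=4:    W    L    W    W    L    W
a=5:    W    W    L    W    W    L
Cells with no legal move (terminal, hence L): (0,0).
The remaining L cells, each justified by listing all of its moves:
(0,3): moves to (0,2)(W), (0,1)(W); every one is W ⇒ L
(1,1): moves to (0,1)(W), (1,0)(W); every one is W ⇒ L
(1,4): moves to (0,4)(W), (1,3)(W), (1,2)(W); every one is W ⇒ L
(2,2): moves to (1,2)(W), (0,2)(W), (2,1)(W), (2,0)(W); every one is W ⇒ L
(2,5): moves to (1,5)(W), (0,5)(W), (2,4)(W), (2,3)(W), (2,0)(W); every one is W ⇒ L
(3,0): moves to (2,0)(W), (1,0)(W); every one is W ⇒ L
(3,3): moves to (2,3)(W), (1,3)(W), (3,2)(W), (3,1)(W); every one is W ⇒ L
(4,1): moves to (3,1)(W), (2,1)(W), (0,1)(W), (4,0)(W); every one is W ⇒ L
(4,4): moves to (3,4)(W), (2,4)(W), (0,4)(W), (4,3)(W), (4,2)(W); every one is W ⇒ L
(5,2): moves to (4,2)(W), (3,2)(W), (1,2)(W), (5,1)(W), (5,0)(W); every one is W ⇒ L
(5,5): moves to (4,5)(W), (3,5)(W), (1,5)(W), (5,4)(W), (5,3)(W), (5,0)(W); every one is W ⇒ L
Every other cell has at least one move into one of the L cells above, so it is W.
(1,5): the move to (1,4) reaches an L cell, so W
(5,2): one of the L cells justified above, so L

(1,5): W, (5,2): L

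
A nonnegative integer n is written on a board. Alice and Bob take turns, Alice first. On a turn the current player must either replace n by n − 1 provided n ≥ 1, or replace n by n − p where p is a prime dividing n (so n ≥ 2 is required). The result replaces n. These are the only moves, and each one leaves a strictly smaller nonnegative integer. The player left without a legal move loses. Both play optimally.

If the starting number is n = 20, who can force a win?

Classify positions by backward induction: terminal positions (no move available) are L. From any other position, the mover wins iff some move reaches an L.
n=0: no move → L
n=1: can move to 0, which is L ⇒ W
n=2: can move to 0, which is L ⇒ W
n=3: can move to 0, which is L ⇒ W
n=4: moves to 2(W), 3(W); every one is W ⇒ L
n=5: can move to 0, which is L ⇒ W
n=6: can move to 4, which is L ⇒ W
n=7: can move to 0, which is L ⇒ W
n=8: moves to 6(W), 7(W); every one is W ⇒ L
n=9: can move to 8, which is L ⇒ W
n=10: can move to 8, which is L ⇒ W
n=11: can move to 0, which is L ⇒ W
n=12: moves to 9(W), 10(W), 11(W); every one is W ⇒ L
n=13: can move to 0, which is L ⇒ W
n=14: can move to 12, which is L ⇒ W
n=15: can move to 12, which is L ⇒ W
n=16: moves to 14(W), 15(W); every one is W ⇒ L
n=17: can move to 0, which is L ⇒ W
n=18: can move to 16, which is L ⇒ W
n=19: can move to 0, which is L ⇒ W
n=20: moves to 15(W), 18(W), 19(W); every one is W ⇒ L
The starting position 20 is L: whatever Alice does, the opponent receives a W position.

Bob wins.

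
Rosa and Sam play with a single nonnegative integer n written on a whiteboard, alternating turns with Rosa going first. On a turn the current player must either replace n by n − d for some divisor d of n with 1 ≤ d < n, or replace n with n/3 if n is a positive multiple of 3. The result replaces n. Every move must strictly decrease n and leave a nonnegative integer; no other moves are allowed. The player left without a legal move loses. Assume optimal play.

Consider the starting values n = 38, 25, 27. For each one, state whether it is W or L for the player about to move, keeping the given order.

Use the standard recursion: the mover loses at a terminal position; elsewhere, the mover wins exactly when some move hands the opponent an L position.
n=0: no move → L
n=1: no move → L
n=2: W (go to 1, an L position)
n=3: W (go to 1, an L position)
n=4: L (options 2(W), 3(W) are all W)
n=5: W (go to 4, an L position)
n=6: W (go to 4, an L position)
n=7: L (sole option 6(W) is W)
n=8: W (go to 4, an L position)
n=9: L (options 3(W), 6(W), 8(W) are all W)
n=10: W (go to 9, an L position)
n=11: L (sole option 10(W) is W)
n=12: W (go to 4, an L position)
n=13: L (sole option 12(W) is W)
n=14: W (go to 7, an L position)
n=15: L (options 5(W), 10(W), 12(W), 14(W) are all W)
n=16: W (go to 15, an L position)
n=17: L (sole option 16(W) is W)
n=18: W (go to 9, an L position)
n=19: L (sole option 18(W) is W)
n=20: W (go to 15, an L position)
n=21: W (go to 7, an L position)
n=22: W (go to 11, an L position)
n=23: L (sole option 22(W) is W)
n=24: W (go to 23, an L position)
n=25: L (options 20(W), 24(W) are all W)
n=26: W (go to 13, an L position)
n=27: W (go to 9, an L position)
n=28: L (options 14(W), 21(W), 24(W), 26(W), 27(W) are all W)
n=29: W (go to 28, an L position)
n=30: W (go to 15, an L position)
n=31: L (sole option 30(W) is W)
n=32: W (go to 28, an L position)
n=33: W (go to 11, an L position)
n=34: W (go to 17, an L position)
n=35: W (go to 28, an L position)
n=36: L (options 12(W), 18(W), 24(W), 27(W), 30(W), 32(W), 33(W), 34(W), 35(W) are all W)
n=37: W (go to 36, an L position)
n=38: W (go to 19, an L position)

38: W, 25: L, 27: W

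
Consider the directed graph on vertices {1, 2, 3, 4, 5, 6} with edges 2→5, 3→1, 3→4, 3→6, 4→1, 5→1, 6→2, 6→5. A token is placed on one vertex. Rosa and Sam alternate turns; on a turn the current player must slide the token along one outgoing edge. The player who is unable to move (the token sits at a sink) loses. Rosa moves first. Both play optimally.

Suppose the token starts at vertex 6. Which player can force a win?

Rosa wins.

Positions with no move are L. A position that does have a move is losing for the player to move precisely when every available move leads to a winning position for the opponent. Fill in the labels:
Every edge goes from a vertex to one that appears earlier in the order 1, 5, 2, 4, 6, 3, so processing vertices in that order labels each vertex after all of its successors.
1: no outgoing edge → L
5: can move to 1, which is L ⇒ W
2: the only move is to 5(W), a W ⇒ L
4: can move to 1, which is L ⇒ W
6: can move to 2, which is L ⇒ W
3: can move to 1, which is L ⇒ W
From 6 Rosa can move to 2, reaching an L position.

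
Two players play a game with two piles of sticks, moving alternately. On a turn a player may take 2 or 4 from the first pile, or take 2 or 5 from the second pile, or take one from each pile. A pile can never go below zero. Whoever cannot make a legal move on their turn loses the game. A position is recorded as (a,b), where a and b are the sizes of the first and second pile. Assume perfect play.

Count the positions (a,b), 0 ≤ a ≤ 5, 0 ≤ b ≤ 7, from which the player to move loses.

15

Classify positions by backward induction: terminal positions (no move available) are L. From any other position, the mover wins iff some move reaches an L.
Every move lowers a or b (never raises either), so fill the grid row by row in increasing a, and left to right within a row: each cell's successors are then already labelled.
      b=0  b=1  b=2  b=3  b=4  b=5  b=6  b=7
a=0:    L    L    W    W    L    W    W    L
a=1:    L    W    W    L    L    W    W    L
a=2:    W    W    L    L    W    W    L    W
a=3:    W    L    L    W    W    L    W    W
a=4:    W    W    W    W    W    L    W    W
a=5:    W    W    W    W    W    W    W    W
Cells with no legal move (terminal, hence L): (0,0), (0,1), (1,0).
The remaining L cells, each justified by listing all of its moves:
(0,4): the only move is to (0,2)(W), a W ⇒ L
(0,7): moves to (0,5)(W), (0,2)(W); every one is W ⇒ L
(1,3): moves to (1,1)(W), (0,2)(W); every one is W ⇒ L
(1,4): moves to (1,2)(W), (0,3)(W); every one is W ⇒ L
(1,7): moves to (1,5)(W), (1,2)(W), (0,6)(W); every one is W ⇒ L
(2,2): moves to (0,2)(W), (2,0)(W), (1,1)(W); every one is W ⇒ L
(2,3): moves to (0,3)(W), (2,1)(W), (1,2)(W); every one is W ⇒ L
(2,6): moves to (0,6)(W), (2,4)(W), (2,1)(W), (1,5)(W); every one is W ⇒ L
(3,1): moves to (1,1)(W), (2,0)(W); every one is W ⇒ L
(3,2): moves to (1,2)(W), (3,0)(W), (2,1)(W); every one is W ⇒ L
(3,5): moves to (1,5)(W), (3,3)(W), (3,0)(W), (2,4)(W); every one is W ⇒ L
(4,5): moves to (2,5)(W), (0,5)(W), (4,3)(W), (4,0)(W), (3,4)(W); every one is W ⇒ L
Every other cell has at least one move into one of the L cells above, so it is W.
L cells per row: a=0: 4, a=1: 4, a=2: 3, a=3: 3, a=4: 1, a=5: 0; total 15.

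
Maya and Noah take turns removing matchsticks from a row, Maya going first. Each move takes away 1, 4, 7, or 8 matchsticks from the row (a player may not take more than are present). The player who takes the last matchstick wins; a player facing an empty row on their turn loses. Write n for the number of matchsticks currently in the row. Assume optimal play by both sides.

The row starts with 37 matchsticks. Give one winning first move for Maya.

Label each position W (a win for the player to move) or L (a loss). A position with no legal move is L; any other position is W exactly when some move reaches an L, and L when every move reaches a W.
n=0: no move → L
n=1: can move to 0, which is L ⇒ W
n=2: the only move is to 1(W), a W ⇒ L
n=3: can move to 2, which is L ⇒ W
n=4: can move to 0, which is L ⇒ W
n=5: moves to 4(W), 1(W); every one is W ⇒ L
n=6: can move to 5, which is L ⇒ W
n=7: can move to 0, which is L ⇒ W
n=8: can move to 0, which is L ⇒ W
n=9: can move to 5, which is L ⇒ W
n=10: can move to 2, which is L ⇒ W
n=11: moves to 10(W), 7(W), 4(W), 3(W); every one is W ⇒ L
n=12: can move to 11, which is L ⇒ W
n=13: can move to 5, which is L ⇒ W
n=14: moves to 13(W), 10(W), 7(W), 6(W); every one is W ⇒ L
n=15: can move to 14, which is L ⇒ W
n=16: moves to 15(W), 12(W), 9(W), 8(W); every one is W ⇒ L
n=17: can move to 16, which is L ⇒ W
n=18: can move to 14, which is L ⇒ W
n=19: can move to 11, which is L ⇒ W
n=20: can move to 16, which is L ⇒ W
n=21: can move to 14, which is L ⇒ W
n=22: can move to 14, which is L ⇒ W
n=23: can move to 16, which is L ⇒ W
n=24: can move to 16, which is L ⇒ W
n=25: moves to 24(W), 21(W), 18(W), 17(W); every one is W ⇒ L
n=26: can move to 25, which is L ⇒ W
n=27: moves to 26(W), 23(W), 20(W), 19(W); every one is W ⇒ L
n=28: can move to 27, which is L ⇒ W
n=29: can move to 25, which is L ⇒ W
n=30: moves to 29(W), 26(W), 23(W), 22(W); every one is W ⇒ L
n=31: can move to 30, which is L ⇒ W
n=32: can move to 25, which is L ⇒ W
n=33: can move to 25, which is L ⇒ W
n=34: can move to 30, which is L ⇒ W
n=35: can move to 27, which is L ⇒ W
n=36: moves to 35(W), 32(W), 29(W), 28(W); every one is W ⇒ L
n=37: can move to 36, which is L ⇒ W
From 37, the L positions reachable in one move are: 36, 30. Any move reaching one of these is winning.

Remove 1, leaving 36.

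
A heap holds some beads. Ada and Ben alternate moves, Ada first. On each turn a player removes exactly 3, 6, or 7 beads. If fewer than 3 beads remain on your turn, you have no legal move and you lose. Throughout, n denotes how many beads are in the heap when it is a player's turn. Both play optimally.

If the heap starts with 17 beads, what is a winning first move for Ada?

Work bottom-up. With no move the player to move loses. Otherwise the position is W if at least one move leads to an L position for the opponent, and L if every move leads to a W.
n=0: no move → L
n=1: no move → L
n=2: no move → L
n=3: reaches L-position 0 → W
n=4: reaches L-position 1 → W
n=5: reaches L-position 2 → W
n=6: reaches L-position 0 → W
n=7: reaches L-position 1 → W
n=8: reaches L-position 2 → W
n=9: reaches L-position 2 → W
n=10: only reaches 7(W), 4(W), 3(W), all W → L
n=11: only reaches 8(W), 5(W), 4(W), all W → L
n=12: only reaches 9(W), 6(W), 5(W), all W → L
n=13: reaches L-position 10 → W
n=14: reaches L-position 11 → W
n=15: reaches L-position 12 → W
n=16: reaches L-position 10 → W
n=17: reaches L-position 11 → W
From 17, the L positions reachable in one move are: 11, 10. Any move reaching one of these is winning.

Remove 6, leaving 11.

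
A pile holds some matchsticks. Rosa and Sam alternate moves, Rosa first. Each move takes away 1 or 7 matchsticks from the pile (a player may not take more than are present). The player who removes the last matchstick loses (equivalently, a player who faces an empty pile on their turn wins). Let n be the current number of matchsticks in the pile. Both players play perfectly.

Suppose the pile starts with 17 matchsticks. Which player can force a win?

Label each position W (a win for the player to move) or L (a loss). A position with no legal move is W; any other position is W exactly when some move reaches an L, and L when every move reaches a W.
n=0: no move; the opponent has just taken the last matchstick and therefore loses → W
n=1: the only move is to 0(W), a W ⇒ L
n=2: can move to 1, which is L ⇒ W
n=3: the only move is to 2(W), a W ⇒ L
n=4: can move to 3, which is L ⇒ W
n=5: the only move is to 4(W), a W ⇒ L
n=6: can move to 5, which is L ⇒ W
n=7: moves to 6(W), 0(W); every one is W ⇒ L
n=8: can move to 7, which is L ⇒ W
n=9: moves to 8(W), 2(W); every one is W ⇒ L
n=10: can move to 9, which is L ⇒ W
n=11: moves to 10(W), 4(W); every one is W ⇒ L
n=12: can move to 11, which is L ⇒ W
n=13: moves to 12(W), 6(W); every one is W ⇒ L
n=14: can move to 13, which is L ⇒ W
n=15: moves to 14(W), 8(W); every one is W ⇒ L
n=16: can move to 15, which is L ⇒ W
n=17: moves to 16(W), 10(W); every one is W ⇒ L
The starting position 17 is L: whatever Rosa does, the opponent receives a W position.

Sam wins.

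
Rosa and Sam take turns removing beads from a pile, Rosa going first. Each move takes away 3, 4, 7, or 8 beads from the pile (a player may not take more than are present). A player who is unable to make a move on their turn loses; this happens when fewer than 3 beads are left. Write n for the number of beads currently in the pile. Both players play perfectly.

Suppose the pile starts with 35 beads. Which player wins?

Label each position W (a win for the player to move) or L (a loss). A position with no legal move is L; any other position is W exactly when some move reaches an L, and L when every move reaches a W.
n=0: no move → L
n=1: no move → L
n=2: no move → L
n=3: →0(L), so W
n=4: →1(L), so W
n=5: →2(L), so W
n=6: →2(L), so W
n=7: →0(L), so W
n=8: →1(L), so W
n=9: →2(L), so W
n=10: →2(L), so W
n=11: →8(W), 7(W), 4(W), 3(W) — all W, so L
n=12: →9(W), 8(W), 5(W), 4(W) — all W, so L
n=13: →10(W), 9(W), 6(W), 5(W) — all W, so L
n=14: →11(L), so W
n=15: →12(L), so W
n=16: →13(L), so W
n=17: →13(L), so W
n=18: →11(L), so W
n=19: →12(L), so W
n=20: →13(L), so W
n=21: →13(L), so W
n=22: →19(W), 18(W), 15(W), 14(W) — all W, so L
n=23: →20(W), 19(W), 16(W), 15(W) — all W, so L
n=24: →21(W), 20(W), 17(W), 16(W) — all W, so L
n=25: →22(L), so W
n=26: →23(L), so W
n=27: →24(L), so W
n=28: →24(L), so W
n=29: →22(L), so W
n=30: →23(L), so W
n=31: →24(L), so W
n=32: →24(L), so W
n=33: →30(W), 29(W), 26(W), 25(W) — all W, so L
n=34: →31(W), 30(W), 27(W), 26(W) — all W, so L
n=35: →32(W), 31(W), 28(W), 27(W) — all W, so L
The starting position 35 is L: whatever Rosa does, the opponent receives a W position.

Sam wins.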